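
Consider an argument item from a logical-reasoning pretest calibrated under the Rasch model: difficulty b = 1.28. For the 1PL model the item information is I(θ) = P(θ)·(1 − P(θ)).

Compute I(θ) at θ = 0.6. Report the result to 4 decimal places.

P = 1/(1+e^{0.6800}) = 0.3363
P(1−P) = 0.3363 × 0.6637 = 0.2232
I = P(1−P) = 0.22319

0.2232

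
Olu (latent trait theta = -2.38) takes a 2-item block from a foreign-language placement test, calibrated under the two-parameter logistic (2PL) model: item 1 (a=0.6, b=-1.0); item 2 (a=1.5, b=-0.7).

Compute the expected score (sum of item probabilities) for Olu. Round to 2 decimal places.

0.38

P(theta) = 1 / (1 + exp(−a(theta − b)))
P_1 = 1/(1+e^{0.8280}) = 0.3041
P_2 = 1/(1+e^{2.5200}) = 0.0745
E[score] = 0.3041 + 0.0745 = 0.3785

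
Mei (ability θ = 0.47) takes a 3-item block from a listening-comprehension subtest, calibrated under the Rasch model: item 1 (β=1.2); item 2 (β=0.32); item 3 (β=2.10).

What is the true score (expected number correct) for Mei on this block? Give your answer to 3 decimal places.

1.026

P(θ) = 1 / (1 + exp(−(θ − β)))
P_1 = 1/(1+e^{0.7300}) = 0.3252
P_2 = 1/(1+e^{-0.1500}) = 0.5374
P_3 = 1/(1+e^{1.6300}) = 0.1638
E[score] = 0.3252 + 0.5374 + 0.1638 = 1.0265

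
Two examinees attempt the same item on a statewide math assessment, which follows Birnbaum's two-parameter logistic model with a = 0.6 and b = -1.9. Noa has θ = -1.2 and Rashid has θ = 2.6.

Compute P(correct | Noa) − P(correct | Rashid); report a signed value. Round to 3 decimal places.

P(θ) = 1 / (1 + exp(−a(θ − b)))
P(Noa) = 0.6035  [exponent 0.4200]
P(Rashid) = 0.9370  [exponent 2.7000]
Difference = 0.6035 − 0.9370 = -0.3335

-0.334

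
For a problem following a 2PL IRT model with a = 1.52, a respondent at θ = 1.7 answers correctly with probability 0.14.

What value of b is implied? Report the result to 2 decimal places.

2.89

P(θ) = 1 / (1 + exp(−a(θ − b)))
logit(0.14) = ln(0.14/0.86) = -1.8153
b = θ − logit/(a) = 1.7 − (-1.8153)/1.5200 = 2.8943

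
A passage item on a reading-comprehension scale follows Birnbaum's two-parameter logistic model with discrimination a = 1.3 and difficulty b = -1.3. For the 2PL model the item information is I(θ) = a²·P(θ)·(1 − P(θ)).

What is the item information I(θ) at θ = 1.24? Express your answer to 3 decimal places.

P = 1/(1+e^{-3.3020}) = 0.9645
P(1−P) = 0.9645 × 0.0355 = 0.0342
I = a² × P(1−P) = 1.3² × 0.0342 = 0.05787

0.058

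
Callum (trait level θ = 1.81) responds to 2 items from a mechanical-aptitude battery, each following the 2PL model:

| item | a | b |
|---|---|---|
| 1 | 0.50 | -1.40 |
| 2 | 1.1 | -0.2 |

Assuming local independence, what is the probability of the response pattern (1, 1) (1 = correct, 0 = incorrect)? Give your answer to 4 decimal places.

P(θ) = 1 / (1 + exp(−a(θ − b)))
P_1 = 1/(1+e^{-1.6050}) = 0.8327
P_2 = 1/(1+e^{-2.2110}) = 0.9012
L = P_1 × P_2 = 0.8327 × 0.9012 = 0.75047

0.7505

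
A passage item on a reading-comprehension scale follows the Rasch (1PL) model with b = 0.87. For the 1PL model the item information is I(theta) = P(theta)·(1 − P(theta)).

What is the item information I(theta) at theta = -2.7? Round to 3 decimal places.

P = 1/(1+e^{3.5700}) = 0.0274
P(1−P) = 0.0274 × 0.9726 = 0.0266
I = P(1−P) = 0.02663

0.027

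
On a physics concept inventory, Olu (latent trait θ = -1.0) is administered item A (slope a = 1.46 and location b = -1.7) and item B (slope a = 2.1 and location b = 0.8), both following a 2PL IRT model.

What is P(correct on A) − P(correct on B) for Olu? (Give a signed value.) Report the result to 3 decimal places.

P(θ) = 1 / (1 + exp(−a(θ − b)))
P_A = 0.7354
P_B = 0.0223
P_A − P_B = 0.7130

0.713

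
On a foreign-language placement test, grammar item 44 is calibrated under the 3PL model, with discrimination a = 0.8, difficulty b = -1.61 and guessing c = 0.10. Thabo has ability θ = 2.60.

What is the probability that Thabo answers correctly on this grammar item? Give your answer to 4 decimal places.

0.9700

P(θ) = c + (1 − c) · 1 / (1 + exp(−a(θ − b)))
Exponent: 0.8 × (2.60 − (-1.61)) = 3.3680
1/(1 + e^{-3.3680}) = 0.9667
P = 0.10 + 0.90 × 0.9667 = 0.9700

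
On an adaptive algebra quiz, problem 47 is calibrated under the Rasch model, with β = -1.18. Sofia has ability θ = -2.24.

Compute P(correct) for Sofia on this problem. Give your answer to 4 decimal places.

0.2573

P(θ) = 1 / (1 + exp(−(θ − β)))
Exponent: (-2.24 − (-1.18)) = -1.0600
1/(1 + e^{1.0600}) = 0.2573
P = 0.2573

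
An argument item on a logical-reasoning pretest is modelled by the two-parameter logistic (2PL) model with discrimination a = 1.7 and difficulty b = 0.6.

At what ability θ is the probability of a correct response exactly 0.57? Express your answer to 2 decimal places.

P(θ) = 1 / (1 + exp(−a(θ − b)))
logit = ln(0.5700/0.4300) = 0.2819
θ = b + logit/(a) = 0.6 + 0.2819/1.7000 = 0.7658

0.77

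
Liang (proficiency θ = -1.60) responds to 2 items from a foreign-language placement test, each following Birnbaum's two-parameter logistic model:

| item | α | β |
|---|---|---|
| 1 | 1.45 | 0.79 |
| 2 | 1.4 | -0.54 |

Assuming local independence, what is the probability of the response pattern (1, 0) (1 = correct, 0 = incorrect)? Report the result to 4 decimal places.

P(θ) = 1 / (1 + exp(−α(θ − β)))
P_1 = 1/(1+e^{3.4655}) = 0.0303
P_2 = 1/(1+e^{1.4840}) = 0.1848
L = P_1 × (1−P_2) = 0.0303 × 0.8152 = 0.02471

0.0247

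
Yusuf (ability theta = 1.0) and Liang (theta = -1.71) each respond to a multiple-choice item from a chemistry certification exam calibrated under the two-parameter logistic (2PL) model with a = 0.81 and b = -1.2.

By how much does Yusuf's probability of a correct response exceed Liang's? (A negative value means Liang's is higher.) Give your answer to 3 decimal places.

P(theta) = 1 / (1 + exp(−a(theta − b)))
P(Yusuf) = 0.8559  [exponent 1.7820]
P(Liang) = 0.3982  [exponent -0.4131]
Difference = 0.8559 − 0.3982 = 0.4578

0.458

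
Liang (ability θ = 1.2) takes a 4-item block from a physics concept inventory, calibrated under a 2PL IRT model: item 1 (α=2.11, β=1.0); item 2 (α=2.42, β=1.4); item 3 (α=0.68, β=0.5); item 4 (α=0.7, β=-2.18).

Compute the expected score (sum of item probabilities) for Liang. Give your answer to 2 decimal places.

2.52

P(θ) = 1 / (1 + exp(−α(θ − β)))
P_1 = 1/(1+e^{-0.4220}) = 0.6040
P_2 = 1/(1+e^{0.4840}) = 0.3813
P_3 = 1/(1+e^{-0.4760}) = 0.6168
P_4 = 1/(1+e^{-2.3660}) = 0.9142
E[score] = 0.6040 + 0.3813 + 0.6168 + 0.9142 = 2.5163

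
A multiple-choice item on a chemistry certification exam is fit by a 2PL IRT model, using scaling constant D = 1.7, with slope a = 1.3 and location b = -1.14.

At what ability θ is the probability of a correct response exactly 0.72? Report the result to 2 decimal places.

P(θ) = 1 / (1 + exp(−D·a(θ − b)))
logit = ln(0.7200/0.2800) = 0.9445
θ = b + logit/(1.7·a) = -1.14 + 0.9445/2.2100 = -0.7126

-0.71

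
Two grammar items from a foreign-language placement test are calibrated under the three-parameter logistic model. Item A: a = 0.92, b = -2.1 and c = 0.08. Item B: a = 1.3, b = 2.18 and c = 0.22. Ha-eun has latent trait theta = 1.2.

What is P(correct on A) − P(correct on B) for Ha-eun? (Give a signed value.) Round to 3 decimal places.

P(theta) = c + (1 − c) · 1 / (1 + exp(−a(theta − b)))
P_A = 0.9578
P_B = 0.3905
P_A − P_B = 0.5674

0.567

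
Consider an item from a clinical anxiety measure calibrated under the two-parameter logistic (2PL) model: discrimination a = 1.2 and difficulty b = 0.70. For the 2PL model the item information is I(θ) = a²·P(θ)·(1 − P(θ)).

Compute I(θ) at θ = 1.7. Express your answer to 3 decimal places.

0.256

P = 1/(1+e^{-1.2000}) = 0.7685
P(1−P) = 0.7685 × 0.2315 = 0.1779
I = a² × P(1−P) = 1.2² × 0.1779 = 0.25617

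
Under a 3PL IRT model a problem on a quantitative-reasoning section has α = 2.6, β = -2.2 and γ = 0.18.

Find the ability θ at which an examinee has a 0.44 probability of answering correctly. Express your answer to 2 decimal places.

P(θ) = γ + (1 − γ) · 1 / (1 + exp(−α(θ − β)))
Remove guessing floor: (0.44 − 0.18)/(1 − 0.18) = 0.3171
logit = ln(0.3171/0.6829) = -0.7673
θ = β + logit/(α) = -2.2 + (-0.7673)/2.6000 = -2.4951

-2.50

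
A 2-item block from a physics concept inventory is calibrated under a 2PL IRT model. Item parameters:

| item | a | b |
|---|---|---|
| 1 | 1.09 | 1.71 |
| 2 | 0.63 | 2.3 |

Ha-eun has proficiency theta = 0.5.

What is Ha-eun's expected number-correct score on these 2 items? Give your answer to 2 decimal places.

0.45

P(theta) = 1 / (1 + exp(−a(theta − b)))
P_1 = 1/(1+e^{1.3189}) = 0.2110
P_2 = 1/(1+e^{1.1340}) = 0.2434
E[score] = 0.2110 + 0.2434 = 0.4544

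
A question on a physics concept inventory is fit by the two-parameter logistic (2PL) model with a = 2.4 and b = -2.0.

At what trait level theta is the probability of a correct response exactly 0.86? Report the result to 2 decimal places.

P(theta) = 1 / (1 + exp(−a(theta − b)))
logit = ln(0.8600/0.1400) = 1.8153
theta = b + logit/(a) = -2.0 + 1.8153/2.4000 = -1.2436

-1.24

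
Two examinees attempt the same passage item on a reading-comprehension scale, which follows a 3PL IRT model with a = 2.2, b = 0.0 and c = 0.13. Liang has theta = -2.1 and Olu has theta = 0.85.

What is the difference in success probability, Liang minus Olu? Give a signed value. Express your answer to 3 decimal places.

-0.745

P(theta) = c + (1 − c) · 1 / (1 + exp(−a(theta − b)))
P(Liang) = 0.1385  [exponent -4.6200]
P(Olu) = 0.8838  [exponent 1.8700]
Difference = 0.1385 − 0.8838 = -0.7453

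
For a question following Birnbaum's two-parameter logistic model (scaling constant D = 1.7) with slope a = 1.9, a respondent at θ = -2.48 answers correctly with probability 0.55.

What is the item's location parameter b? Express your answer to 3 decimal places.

P(θ) = 1 / (1 + exp(−D·a(θ − b)))
logit(0.55) = ln(0.55/0.45) = 0.2007
b = θ − logit/(1.7·a) = -2.48 − 0.2007/3.2300 = -2.5421

-2.542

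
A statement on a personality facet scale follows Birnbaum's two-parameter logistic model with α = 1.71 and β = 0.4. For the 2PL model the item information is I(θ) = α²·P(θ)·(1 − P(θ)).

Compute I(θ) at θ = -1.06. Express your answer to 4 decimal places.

P = 1/(1+e^{2.4966}) = 0.0761
P(1−P) = 0.0761 × 0.9239 = 0.0703
I = α² × P(1−P) = 1.71² × 0.0703 = 0.20558

0.2056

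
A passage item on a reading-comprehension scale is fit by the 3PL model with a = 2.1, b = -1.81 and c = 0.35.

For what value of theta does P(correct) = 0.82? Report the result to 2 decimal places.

P(theta) = c + (1 − c) · 1 / (1 + exp(−a(theta − b)))
Remove guessing floor: (0.82 − 0.35)/(1 − 0.35) = 0.7231
logit = ln(0.7231/0.2769) = 0.9598
theta = b + logit/(a) = -1.81 + 0.9598/2.1000 = -1.3530

-1.35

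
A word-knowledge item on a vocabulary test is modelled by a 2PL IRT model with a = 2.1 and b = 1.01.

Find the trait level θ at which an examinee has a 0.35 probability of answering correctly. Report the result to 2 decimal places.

0.72

P(θ) = 1 / (1 + exp(−a(θ − b)))
logit = ln(0.3500/0.6500) = -0.6190
θ = b + logit/(a) = 1.01 + (-0.6190)/2.1000 = 0.7152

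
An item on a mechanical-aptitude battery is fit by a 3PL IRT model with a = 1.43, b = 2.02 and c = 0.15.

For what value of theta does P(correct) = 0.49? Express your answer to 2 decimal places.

P(theta) = c + (1 − c) · 1 / (1 + exp(−a(theta − b)))
Remove guessing floor: (0.49 − 0.15)/(1 − 0.15) = 0.4000
logit = ln(0.4000/0.6000) = -0.4055
theta = b + logit/(a) = 2.02 + (-0.4055)/1.4300 = 1.7365

1.74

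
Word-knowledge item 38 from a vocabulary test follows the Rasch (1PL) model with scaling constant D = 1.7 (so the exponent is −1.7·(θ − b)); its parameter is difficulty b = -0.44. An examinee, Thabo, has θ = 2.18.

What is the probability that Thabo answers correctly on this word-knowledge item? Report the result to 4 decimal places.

0.9885

P(θ) = 1 / (1 + exp(−D·(θ − b)))
Exponent: 1.7 × (2.18 − (-0.44)) = 4.4540
1/(1 + e^{-4.4540}) = 0.9885
P = 0.9885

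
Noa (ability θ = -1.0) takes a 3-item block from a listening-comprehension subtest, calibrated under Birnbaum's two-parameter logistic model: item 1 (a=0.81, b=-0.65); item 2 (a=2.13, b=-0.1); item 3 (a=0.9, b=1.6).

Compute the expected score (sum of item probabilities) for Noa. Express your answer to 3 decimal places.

P(θ) = 1 / (1 + exp(−a(θ − b)))
P_1 = 1/(1+e^{0.2835}) = 0.4296
P_2 = 1/(1+e^{1.9170}) = 0.1282
P_3 = 1/(1+e^{2.3400}) = 0.0879
E[score] = 0.4296 + 0.1282 + 0.0879 = 0.6457

0.646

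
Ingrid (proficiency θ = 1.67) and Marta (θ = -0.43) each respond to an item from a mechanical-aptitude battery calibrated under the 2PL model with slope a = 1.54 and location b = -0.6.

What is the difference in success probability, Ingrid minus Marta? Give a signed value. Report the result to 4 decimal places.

0.4055

P(θ) = 1 / (1 + exp(−a(θ − b)))
P(Ingrid) = 0.9706  [exponent 3.4958]
P(Marta) = 0.5651  [exponent 0.2618]
Difference = 0.9706 − 0.5651 = 0.4055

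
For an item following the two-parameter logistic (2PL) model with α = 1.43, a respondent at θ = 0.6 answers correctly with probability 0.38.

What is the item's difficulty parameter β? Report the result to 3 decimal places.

P(θ) = 1 / (1 + exp(−α(θ − β)))
logit(0.38) = ln(0.38/0.62) = -0.4895
β = θ − logit/(α) = 0.6 − (-0.4895)/1.4300 = 0.9423

0.942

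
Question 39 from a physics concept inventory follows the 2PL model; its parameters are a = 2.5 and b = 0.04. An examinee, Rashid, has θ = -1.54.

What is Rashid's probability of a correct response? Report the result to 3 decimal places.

P(θ) = 1 / (1 + exp(−a(θ − b)))
Exponent: 2.5 × (-1.54 − 0.04) = -3.9500
1/(1 + e^{3.9500}) = 0.0189

0.019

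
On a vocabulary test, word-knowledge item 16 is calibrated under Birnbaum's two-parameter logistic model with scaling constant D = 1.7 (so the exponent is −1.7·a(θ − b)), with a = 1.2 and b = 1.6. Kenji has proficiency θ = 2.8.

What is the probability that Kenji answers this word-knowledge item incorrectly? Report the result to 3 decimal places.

P(θ) = 1 / (1 + exp(−D·a(θ − b)))
Exponent: 1.7 × 1.2 × (2.8 − 1.6) = 2.4480
1/(1 + e^{-2.4480}) = 0.9204
P = 0.9204
P(incorrect) = 1 − 0.9204 = 0.0796

0.080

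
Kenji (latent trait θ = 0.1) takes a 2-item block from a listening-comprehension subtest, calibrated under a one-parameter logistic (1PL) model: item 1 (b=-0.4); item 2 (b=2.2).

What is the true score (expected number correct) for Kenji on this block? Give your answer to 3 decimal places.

P(θ) = 1 / (1 + exp(−(θ − b)))
P_1 = 1/(1+e^{-0.5000}) = 0.6225
P_2 = 1/(1+e^{2.1000}) = 0.1091
E[score] = 0.6225 + 0.1091 = 0.7316

0.732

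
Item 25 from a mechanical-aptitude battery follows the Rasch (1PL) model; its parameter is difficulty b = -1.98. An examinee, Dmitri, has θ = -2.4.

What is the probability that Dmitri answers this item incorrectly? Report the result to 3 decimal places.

0.603

P(θ) = 1 / (1 + exp(−(θ − b)))
Exponent: (-2.4 − (-1.98)) = -0.4200
1/(1 + e^{0.4200}) = 0.3965
P = 0.3965
P(incorrect) = 1 − 0.3965 = 0.6035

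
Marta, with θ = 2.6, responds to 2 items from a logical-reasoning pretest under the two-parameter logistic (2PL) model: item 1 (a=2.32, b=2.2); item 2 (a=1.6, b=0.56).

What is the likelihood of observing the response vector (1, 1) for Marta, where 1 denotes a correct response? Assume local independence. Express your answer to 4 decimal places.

P(θ) = 1 / (1 + exp(−a(θ − b)))
P_1 = 1/(1+e^{-0.9280}) = 0.7167
P_2 = 1/(1+e^{-3.2640}) = 0.9632
L = P_1 × P_2 = 0.7167 × 0.9632 = 0.69028

0.6903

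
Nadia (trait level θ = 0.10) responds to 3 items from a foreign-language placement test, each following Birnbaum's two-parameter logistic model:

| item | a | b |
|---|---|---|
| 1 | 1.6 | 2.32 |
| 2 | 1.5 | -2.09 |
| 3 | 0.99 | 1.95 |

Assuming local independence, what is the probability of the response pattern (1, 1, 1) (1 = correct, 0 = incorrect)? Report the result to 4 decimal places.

P(θ) = 1 / (1 + exp(−a(θ − b)))
P_1 = 1/(1+e^{3.5520}) = 0.0279
P_2 = 1/(1+e^{-3.2850}) = 0.9639
P_3 = 1/(1+e^{1.8315}) = 0.1381
L = P_1 × P_2 × P_3 = 0.0279 × 0.9639 × 0.1381 = 0.00371

0.0037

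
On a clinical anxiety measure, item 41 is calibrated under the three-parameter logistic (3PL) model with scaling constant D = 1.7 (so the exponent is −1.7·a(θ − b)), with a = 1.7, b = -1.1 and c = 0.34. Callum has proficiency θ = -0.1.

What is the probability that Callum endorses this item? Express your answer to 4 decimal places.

0.9653

P(θ) = c + (1 − c) · 1 / (1 + exp(−D·a(θ − b)))
Exponent: 1.7 × 1.7 × (-0.1 − (-1.1)) = 2.8900
1/(1 + e^{-2.8900}) = 0.9473
P = 0.34 + 0.66 × 0.9473 = 0.9653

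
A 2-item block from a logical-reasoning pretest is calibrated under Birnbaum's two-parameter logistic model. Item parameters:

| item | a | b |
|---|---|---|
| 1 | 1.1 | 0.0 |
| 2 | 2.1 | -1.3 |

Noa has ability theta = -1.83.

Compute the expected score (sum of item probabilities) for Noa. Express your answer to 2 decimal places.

0.37

P(theta) = 1 / (1 + exp(−a(theta − b)))
P_1 = 1/(1+e^{2.0130}) = 0.1178
P_2 = 1/(1+e^{1.1130}) = 0.2473
E[score] = 0.1178 + 0.2473 = 0.3652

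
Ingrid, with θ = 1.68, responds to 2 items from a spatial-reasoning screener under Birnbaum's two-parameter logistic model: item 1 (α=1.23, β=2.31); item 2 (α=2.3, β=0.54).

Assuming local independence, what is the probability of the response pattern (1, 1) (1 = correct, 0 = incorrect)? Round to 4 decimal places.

0.2941

P(θ) = 1 / (1 + exp(−α(θ − β)))
P_1 = 1/(1+e^{0.7749}) = 0.3154
P_2 = 1/(1+e^{-2.6220}) = 0.9323
L = P_1 × P_2 = 0.3154 × 0.9323 = 0.29405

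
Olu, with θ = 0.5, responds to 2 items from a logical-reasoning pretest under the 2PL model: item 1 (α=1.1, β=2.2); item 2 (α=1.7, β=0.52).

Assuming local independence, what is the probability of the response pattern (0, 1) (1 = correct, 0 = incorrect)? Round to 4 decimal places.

P(θ) = 1 / (1 + exp(−α(θ − β)))
P_1 = 1/(1+e^{1.8700}) = 0.1335
P_2 = 1/(1+e^{0.0340}) = 0.4915
L = (1−P_1) × P_2 = 0.8665 × 0.4915 = 0.42586

0.4259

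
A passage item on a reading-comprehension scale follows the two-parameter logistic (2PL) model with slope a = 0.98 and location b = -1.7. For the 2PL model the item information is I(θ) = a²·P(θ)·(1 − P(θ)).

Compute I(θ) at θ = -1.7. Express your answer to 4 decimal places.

0.2401

P = 1/(1+e^{0.0000}) = 0.5000
P(1−P) = 0.5000 × 0.5000 = 0.2500
I = a² × P(1−P) = 0.98² × 0.2500 = 0.24010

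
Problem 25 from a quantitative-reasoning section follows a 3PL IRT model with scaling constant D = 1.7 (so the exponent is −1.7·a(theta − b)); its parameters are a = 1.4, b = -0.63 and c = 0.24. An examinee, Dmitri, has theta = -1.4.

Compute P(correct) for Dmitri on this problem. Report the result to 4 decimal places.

P(theta) = c + (1 − c) · 1 / (1 + exp(−D·a(theta − b)))
Exponent: 1.7 × 1.4 × (-1.4 − (-0.63)) = -1.8326
1/(1 + e^{1.8326}) = 0.1379
P = 0.24 + 0.76 × 0.1379 = 0.3448

0.3448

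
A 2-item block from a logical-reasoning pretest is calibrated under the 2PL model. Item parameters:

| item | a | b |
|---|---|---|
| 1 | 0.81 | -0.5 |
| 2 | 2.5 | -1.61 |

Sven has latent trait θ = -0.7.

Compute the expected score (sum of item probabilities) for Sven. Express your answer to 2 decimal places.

P(θ) = 1 / (1 + exp(−a(θ − b)))
P_1 = 1/(1+e^{0.1620}) = 0.4596
P_2 = 1/(1+e^{-2.2750}) = 0.9068
E[score] = 0.4596 + 0.9068 = 1.3664

1.37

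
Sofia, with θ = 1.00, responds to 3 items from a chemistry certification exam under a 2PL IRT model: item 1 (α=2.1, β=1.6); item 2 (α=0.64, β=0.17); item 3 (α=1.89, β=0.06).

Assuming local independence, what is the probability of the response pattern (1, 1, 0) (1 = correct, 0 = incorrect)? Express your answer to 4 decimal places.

0.0201

P(θ) = 1 / (1 + exp(−α(θ − β)))
P_1 = 1/(1+e^{1.2600}) = 0.2210
P_2 = 1/(1+e^{-0.5312}) = 0.6298
P_3 = 1/(1+e^{-1.7766}) = 0.8553
L = P_1 × P_2 × (1−P_3) = 0.2210 × 0.6298 × 0.1447 = 0.02014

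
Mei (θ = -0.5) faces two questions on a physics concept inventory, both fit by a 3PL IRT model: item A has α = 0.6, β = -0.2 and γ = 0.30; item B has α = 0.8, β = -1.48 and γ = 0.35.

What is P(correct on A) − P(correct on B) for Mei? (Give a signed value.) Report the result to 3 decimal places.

-0.178

P(θ) = γ + (1 − γ) · 1 / (1 + exp(−α(θ − β)))
P_A = 0.6186
P_B = 0.7963
P_A − P_B = -0.1777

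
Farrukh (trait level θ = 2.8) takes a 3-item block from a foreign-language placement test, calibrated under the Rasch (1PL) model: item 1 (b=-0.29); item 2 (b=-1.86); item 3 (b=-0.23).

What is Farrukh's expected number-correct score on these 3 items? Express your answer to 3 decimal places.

P(θ) = 1 / (1 + exp(−(θ − b)))
P_1 = 1/(1+e^{-3.0900}) = 0.9565
P_2 = 1/(1+e^{-4.6600}) = 0.9906
P_3 = 1/(1+e^{-3.0300}) = 0.9539
E[score] = 0.9565 + 0.9906 + 0.9539 = 2.9010

2.901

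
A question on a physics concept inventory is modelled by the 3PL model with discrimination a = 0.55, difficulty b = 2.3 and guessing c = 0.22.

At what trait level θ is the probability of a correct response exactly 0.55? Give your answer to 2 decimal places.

1.74

P(θ) = c + (1 − c) · 1 / (1 + exp(−a(θ − b)))
Remove guessing floor: (0.55 − 0.22)/(1 − 0.22) = 0.4231
logit = ln(0.4231/0.5769) = -0.3102
θ = b + logit/(a) = 2.3 + (-0.3102)/0.5500 = 1.7361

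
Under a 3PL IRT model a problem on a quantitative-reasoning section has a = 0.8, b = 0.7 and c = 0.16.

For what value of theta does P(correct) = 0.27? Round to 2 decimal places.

-1.67

P(theta) = c + (1 − c) · 1 / (1 + exp(−a(theta − b)))
Remove guessing floor: (0.27 − 0.16)/(1 − 0.16) = 0.1310
logit = ln(0.1310/0.8690) = -1.8926
theta = b + logit/(a) = 0.7 + (-1.8926)/0.8000 = -1.6657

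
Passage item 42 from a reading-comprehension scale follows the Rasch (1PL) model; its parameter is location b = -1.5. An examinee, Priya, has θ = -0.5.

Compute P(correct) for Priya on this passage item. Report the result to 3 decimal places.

P(θ) = 1 / (1 + exp(−(θ − b)))
Exponent: (-0.5 − (-1.5)) = 1.0000
1/(1 + e^{-1.0000}) = 0.7311
P = 0.7311

0.731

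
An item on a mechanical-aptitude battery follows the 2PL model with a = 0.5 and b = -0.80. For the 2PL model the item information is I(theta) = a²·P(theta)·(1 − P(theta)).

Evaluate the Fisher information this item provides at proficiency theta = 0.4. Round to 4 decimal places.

0.0572

P = 1/(1+e^{-0.6000}) = 0.6457
P(1−P) = 0.6457 × 0.3543 = 0.2288
I = a² × P(1−P) = 0.5² × 0.2288 = 0.05720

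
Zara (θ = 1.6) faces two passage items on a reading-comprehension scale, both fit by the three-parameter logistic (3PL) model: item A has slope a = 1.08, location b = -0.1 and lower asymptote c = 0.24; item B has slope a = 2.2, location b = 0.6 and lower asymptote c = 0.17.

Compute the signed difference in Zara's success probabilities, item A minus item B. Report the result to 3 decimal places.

-0.022

P(θ) = c + (1 − c) · 1 / (1 + exp(−a(θ − b)))
P_A = 0.8955
P_B = 0.9172
P_A − P_B = -0.0217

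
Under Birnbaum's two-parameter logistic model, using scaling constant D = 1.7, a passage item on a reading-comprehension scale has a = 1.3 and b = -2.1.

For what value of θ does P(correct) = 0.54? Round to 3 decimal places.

-2.027

P(θ) = 1 / (1 + exp(−D·a(θ − b)))
logit = ln(0.5400/0.4600) = 0.1603
θ = b + logit/(1.7·a) = -2.1 + 0.1603/2.2100 = -2.0274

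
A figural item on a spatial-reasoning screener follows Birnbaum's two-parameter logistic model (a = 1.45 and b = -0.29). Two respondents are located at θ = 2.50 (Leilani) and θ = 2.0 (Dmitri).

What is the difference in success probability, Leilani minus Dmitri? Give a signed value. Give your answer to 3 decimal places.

0.018

P(θ) = 1 / (1 + exp(−a(θ − b)))
P(Leilani) = 0.9828  [exponent 4.0455]
P(Dmitri) = 0.9651  [exponent 3.3205]
Difference = 0.9828 − 0.9651 = 0.0177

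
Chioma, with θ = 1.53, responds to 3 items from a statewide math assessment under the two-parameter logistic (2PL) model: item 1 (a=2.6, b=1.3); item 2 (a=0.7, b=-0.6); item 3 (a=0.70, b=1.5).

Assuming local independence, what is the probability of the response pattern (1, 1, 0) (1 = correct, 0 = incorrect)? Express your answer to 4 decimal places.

P(θ) = 1 / (1 + exp(−a(θ − b)))
P_1 = 1/(1+e^{-0.5980}) = 0.6452
P_2 = 1/(1+e^{-1.4910}) = 0.8162
P_3 = 1/(1+e^{-0.0210}) = 0.5052
L = P_1 × P_2 × (1−P_3) = 0.6452 × 0.8162 × 0.4948 = 0.26055

0.2605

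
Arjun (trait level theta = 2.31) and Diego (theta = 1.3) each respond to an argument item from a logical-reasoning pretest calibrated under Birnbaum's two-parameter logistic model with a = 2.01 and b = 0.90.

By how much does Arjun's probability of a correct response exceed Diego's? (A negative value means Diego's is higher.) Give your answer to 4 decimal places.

P(theta) = 1 / (1 + exp(−a(theta − b)))
P(Arjun) = 0.9445  [exponent 2.8341]
P(Diego) = 0.6908  [exponent 0.8040]
Difference = 0.9445 − 0.6908 = 0.2537

0.2537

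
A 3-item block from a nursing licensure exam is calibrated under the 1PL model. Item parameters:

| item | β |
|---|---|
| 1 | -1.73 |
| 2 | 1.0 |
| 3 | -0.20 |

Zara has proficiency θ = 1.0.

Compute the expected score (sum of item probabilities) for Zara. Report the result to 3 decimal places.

2.207

P(θ) = 1 / (1 + exp(−(θ − β)))
P_1 = 1/(1+e^{-2.7300}) = 0.9388
P_2 = 1/(1+e^{0.0000}) = 0.5000
P_3 = 1/(1+e^{-1.2000}) = 0.7685
E[score] = 0.9388 + 0.5000 + 0.7685 = 2.2073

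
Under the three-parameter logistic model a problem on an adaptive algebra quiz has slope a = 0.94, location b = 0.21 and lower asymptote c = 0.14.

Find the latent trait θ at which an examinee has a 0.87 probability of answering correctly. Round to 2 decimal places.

P(θ) = c + (1 − c) · 1 / (1 + exp(−a(θ − b)))
Remove guessing floor: (0.87 − 0.14)/(1 − 0.14) = 0.8488
logit = ln(0.8488/0.1512) = 1.7255
θ = b + logit/(a) = 0.21 + 1.7255/0.9400 = 2.0456

2.05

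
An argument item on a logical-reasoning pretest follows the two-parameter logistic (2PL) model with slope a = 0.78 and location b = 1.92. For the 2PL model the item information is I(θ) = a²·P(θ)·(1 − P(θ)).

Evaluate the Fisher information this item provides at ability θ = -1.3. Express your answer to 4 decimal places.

0.0422

P = 1/(1+e^{2.5116}) = 0.0750
P(1−P) = 0.0750 × 0.9250 = 0.0694
I = a² × P(1−P) = 0.78² × 0.0694 = 0.04223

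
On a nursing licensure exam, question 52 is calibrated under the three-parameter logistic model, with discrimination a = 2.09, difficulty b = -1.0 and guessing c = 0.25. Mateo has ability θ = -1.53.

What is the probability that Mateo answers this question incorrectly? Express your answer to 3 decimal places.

0.564

P(θ) = c + (1 − c) · 1 / (1 + exp(−a(θ − b)))
Exponent: 2.09 × (-1.53 − (-1.0)) = -1.1077
1/(1 + e^{1.1077}) = 0.2483
P = 0.25 + 0.75 × 0.2483 = 0.4362
P(incorrect) = 1 − 0.4362 = 0.5638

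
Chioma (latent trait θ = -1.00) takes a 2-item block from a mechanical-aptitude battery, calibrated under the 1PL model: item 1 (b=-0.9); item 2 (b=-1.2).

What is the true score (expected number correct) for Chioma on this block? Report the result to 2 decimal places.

P(θ) = 1 / (1 + exp(−(θ − b)))
P_1 = 1/(1+e^{0.1000}) = 0.4750
P_2 = 1/(1+e^{-0.2000}) = 0.5498
E[score] = 0.4750 + 0.5498 = 1.0249

1.02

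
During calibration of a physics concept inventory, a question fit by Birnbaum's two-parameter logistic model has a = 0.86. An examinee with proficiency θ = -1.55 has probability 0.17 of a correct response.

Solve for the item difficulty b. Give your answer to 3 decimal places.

0.294

P(θ) = 1 / (1 + exp(−a(θ − b)))
logit(0.17) = ln(0.17/0.83) = -1.5856
b = θ − logit/(a) = -1.55 − (-1.5856)/0.8600 = 0.2938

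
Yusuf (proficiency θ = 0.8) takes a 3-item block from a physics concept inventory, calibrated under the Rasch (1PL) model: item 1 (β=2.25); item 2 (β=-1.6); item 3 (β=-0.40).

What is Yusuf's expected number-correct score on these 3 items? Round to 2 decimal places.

P(θ) = 1 / (1 + exp(−(θ − β)))
P_1 = 1/(1+e^{1.4500}) = 0.1900
P_2 = 1/(1+e^{-2.4000}) = 0.9168
P_3 = 1/(1+e^{-1.2000}) = 0.7685
E[score] = 0.1900 + 0.9168 + 0.7685 = 1.8754

1.88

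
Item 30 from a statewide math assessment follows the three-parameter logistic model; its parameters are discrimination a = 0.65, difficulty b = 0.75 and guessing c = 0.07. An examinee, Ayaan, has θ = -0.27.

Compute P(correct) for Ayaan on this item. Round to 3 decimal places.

P(θ) = c + (1 − c) · 1 / (1 + exp(−a(θ − b)))
Exponent: 0.65 × (-0.27 − 0.75) = -0.6630
1/(1 + e^{0.6630}) = 0.3401
P = 0.07 + 0.93 × 0.3401 = 0.3863

0.386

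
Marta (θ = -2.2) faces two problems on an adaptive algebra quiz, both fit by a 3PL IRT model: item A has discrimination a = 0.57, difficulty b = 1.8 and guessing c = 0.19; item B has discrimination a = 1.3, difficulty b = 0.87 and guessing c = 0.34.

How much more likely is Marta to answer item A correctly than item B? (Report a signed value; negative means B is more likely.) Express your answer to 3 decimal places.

P(θ) = c + (1 − c) · 1 / (1 + exp(−a(θ − b)))
P_A = 0.2652
P_B = 0.3520
P_A − P_B = -0.0868

-0.087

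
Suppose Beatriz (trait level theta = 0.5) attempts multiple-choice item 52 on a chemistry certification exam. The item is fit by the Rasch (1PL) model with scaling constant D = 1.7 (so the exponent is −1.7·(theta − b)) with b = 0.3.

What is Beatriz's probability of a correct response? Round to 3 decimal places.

0.584

P(theta) = 1 / (1 + exp(−D·(theta − b)))
Exponent: 1.7 × (0.5 − 0.3) = 0.3400
1/(1 + e^{-0.3400}) = 0.5842
P = 0.5842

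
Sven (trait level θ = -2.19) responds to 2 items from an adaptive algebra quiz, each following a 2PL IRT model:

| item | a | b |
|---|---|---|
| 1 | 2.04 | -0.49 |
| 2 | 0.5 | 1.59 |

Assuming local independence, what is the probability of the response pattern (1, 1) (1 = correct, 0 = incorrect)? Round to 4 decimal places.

P(θ) = 1 / (1 + exp(−a(θ − b)))
P_1 = 1/(1+e^{3.4680}) = 0.0302
P_2 = 1/(1+e^{1.8900}) = 0.1312
L = P_1 × P_2 = 0.0302 × 0.1312 = 0.00397

0.0040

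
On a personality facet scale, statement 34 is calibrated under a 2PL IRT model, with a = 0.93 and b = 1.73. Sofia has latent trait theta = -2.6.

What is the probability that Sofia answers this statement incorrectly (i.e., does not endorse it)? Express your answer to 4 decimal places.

0.9825

P(theta) = 1 / (1 + exp(−a(theta − b)))
Exponent: 0.93 × (-2.6 − 1.73) = -4.0269
1/(1 + e^{4.0269}) = 0.0175
P(incorrect) = 1 − 0.0175 = 0.9825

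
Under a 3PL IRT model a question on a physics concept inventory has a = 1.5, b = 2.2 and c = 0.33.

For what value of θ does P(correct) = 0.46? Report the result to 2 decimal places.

P(θ) = c + (1 − c) · 1 / (1 + exp(−a(θ − b)))
Remove guessing floor: (0.46 − 0.33)/(1 − 0.33) = 0.1940
logit = ln(0.1940/0.8060) = -1.4240
θ = b + logit/(a) = 2.2 + (-1.4240)/1.5000 = 1.2506

1.25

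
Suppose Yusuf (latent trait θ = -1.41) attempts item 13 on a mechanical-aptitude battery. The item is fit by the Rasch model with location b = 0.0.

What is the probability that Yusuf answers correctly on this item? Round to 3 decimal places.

P(θ) = 1 / (1 + exp(−(θ − b)))
Exponent: (-1.41 − 0.0) = -1.4100
1/(1 + e^{1.4100}) = 0.1962
P = 0.1962

0.196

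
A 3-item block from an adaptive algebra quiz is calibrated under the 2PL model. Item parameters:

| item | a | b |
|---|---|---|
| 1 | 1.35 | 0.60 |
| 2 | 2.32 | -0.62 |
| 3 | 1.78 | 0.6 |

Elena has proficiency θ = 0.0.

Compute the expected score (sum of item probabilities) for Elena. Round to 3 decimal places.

1.372

P(θ) = 1 / (1 + exp(−a(θ − b)))
P_1 = 1/(1+e^{0.8100}) = 0.3079
P_2 = 1/(1+e^{-1.4384}) = 0.8082
P_3 = 1/(1+e^{1.0680}) = 0.2558
E[score] = 0.3079 + 0.8082 + 0.2558 = 1.3719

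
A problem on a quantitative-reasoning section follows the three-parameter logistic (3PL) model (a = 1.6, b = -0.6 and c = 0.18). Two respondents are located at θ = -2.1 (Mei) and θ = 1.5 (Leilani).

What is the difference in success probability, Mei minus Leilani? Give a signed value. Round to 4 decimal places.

P(θ) = c + (1 − c) · 1 / (1 + exp(−a(θ − b)))
P(Mei) = 0.2482  [exponent -2.4000]
P(Leilani) = 0.9725  [exponent 3.3600]
Difference = 0.2482 − 0.9725 = -0.7243

-0.7243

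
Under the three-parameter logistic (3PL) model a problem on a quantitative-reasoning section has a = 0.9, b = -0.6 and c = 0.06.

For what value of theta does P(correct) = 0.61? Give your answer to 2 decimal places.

-0.22

P(theta) = c + (1 − c) · 1 / (1 + exp(−a(theta − b)))
Remove guessing floor: (0.61 − 0.06)/(1 − 0.06) = 0.5851
logit = ln(0.5851/0.4149) = 0.3438
theta = b + logit/(a) = -0.6 + 0.3438/0.9000 = -0.2180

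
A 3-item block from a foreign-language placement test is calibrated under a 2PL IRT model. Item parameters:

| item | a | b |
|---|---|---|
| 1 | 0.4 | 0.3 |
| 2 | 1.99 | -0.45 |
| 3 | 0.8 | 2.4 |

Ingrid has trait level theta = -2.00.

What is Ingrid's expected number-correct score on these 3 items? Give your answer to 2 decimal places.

0.36

P(theta) = 1 / (1 + exp(−a(theta − b)))
P_1 = 1/(1+e^{0.9200}) = 0.2850
P_2 = 1/(1+e^{3.0845}) = 0.0438
P_3 = 1/(1+e^{3.5200}) = 0.0287
E[score] = 0.2850 + 0.0438 + 0.0287 = 0.3575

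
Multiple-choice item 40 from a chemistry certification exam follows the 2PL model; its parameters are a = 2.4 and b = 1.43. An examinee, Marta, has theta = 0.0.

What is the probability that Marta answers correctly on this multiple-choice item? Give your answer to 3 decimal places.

0.031

P(theta) = 1 / (1 + exp(−a(theta − b)))
Exponent: 2.4 × (0.0 − 1.43) = -3.4320
1/(1 + e^{3.4320}) = 0.0313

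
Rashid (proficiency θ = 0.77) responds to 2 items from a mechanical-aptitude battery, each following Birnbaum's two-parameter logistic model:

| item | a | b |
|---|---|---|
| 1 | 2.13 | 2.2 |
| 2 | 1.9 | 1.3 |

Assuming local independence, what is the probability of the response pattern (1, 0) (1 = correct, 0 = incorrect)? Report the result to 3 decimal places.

P(θ) = 1 / (1 + exp(−a(θ − b)))
P_1 = 1/(1+e^{3.0459}) = 0.0454
P_2 = 1/(1+e^{1.0070}) = 0.2676
L = P_1 × (1−P_2) = 0.0454 × 0.7324 = 0.03325

0.033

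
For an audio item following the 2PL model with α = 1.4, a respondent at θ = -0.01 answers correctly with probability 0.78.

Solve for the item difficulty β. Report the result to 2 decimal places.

-0.91

P(θ) = 1 / (1 + exp(−α(θ − β)))
logit(0.78) = ln(0.78/0.22) = 1.2657
β = θ − logit/(α) = -0.01 − 1.2657/1.4000 = -0.9140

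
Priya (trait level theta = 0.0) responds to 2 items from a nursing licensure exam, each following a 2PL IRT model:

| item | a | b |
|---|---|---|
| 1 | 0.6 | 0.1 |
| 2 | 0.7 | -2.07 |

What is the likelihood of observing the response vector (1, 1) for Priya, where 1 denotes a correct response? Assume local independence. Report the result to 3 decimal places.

P(theta) = 1 / (1 + exp(−a(theta − b)))
P_1 = 1/(1+e^{0.0600}) = 0.4850
P_2 = 1/(1+e^{-1.4490}) = 0.8098
L = P_1 × P_2 = 0.4850 × 0.8098 = 0.39278

0.393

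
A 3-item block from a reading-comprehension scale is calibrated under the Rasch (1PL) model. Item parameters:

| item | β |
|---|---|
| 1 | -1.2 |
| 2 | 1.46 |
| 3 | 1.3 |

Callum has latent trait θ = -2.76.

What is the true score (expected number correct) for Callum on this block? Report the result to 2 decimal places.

0.21

P(θ) = 1 / (1 + exp(−(θ − β)))
P_1 = 1/(1+e^{1.5600}) = 0.1736
P_2 = 1/(1+e^{4.2200}) = 0.0145
P_3 = 1/(1+e^{4.0600}) = 0.0170
E[score] = 0.1736 + 0.0145 + 0.0170 = 0.2051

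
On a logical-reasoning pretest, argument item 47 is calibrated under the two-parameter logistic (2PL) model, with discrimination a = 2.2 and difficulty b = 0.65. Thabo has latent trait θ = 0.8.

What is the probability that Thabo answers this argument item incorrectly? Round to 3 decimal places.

0.418

P(θ) = 1 / (1 + exp(−a(θ − b)))
Exponent: 2.2 × (0.8 − 0.65) = 0.3300
1/(1 + e^{-0.3300}) = 0.5818
P(incorrect) = 1 − 0.5818 = 0.4182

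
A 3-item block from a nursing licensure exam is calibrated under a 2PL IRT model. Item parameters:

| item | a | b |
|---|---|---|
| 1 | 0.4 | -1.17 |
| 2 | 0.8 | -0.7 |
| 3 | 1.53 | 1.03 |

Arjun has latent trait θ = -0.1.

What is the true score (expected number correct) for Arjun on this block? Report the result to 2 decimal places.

1.37

P(θ) = 1 / (1 + exp(−a(θ − b)))
P_1 = 1/(1+e^{-0.4280}) = 0.6054
P_2 = 1/(1+e^{-0.4800}) = 0.6177
P_3 = 1/(1+e^{1.7289}) = 0.1507
E[score] = 0.6054 + 0.6177 + 0.1507 = 1.3739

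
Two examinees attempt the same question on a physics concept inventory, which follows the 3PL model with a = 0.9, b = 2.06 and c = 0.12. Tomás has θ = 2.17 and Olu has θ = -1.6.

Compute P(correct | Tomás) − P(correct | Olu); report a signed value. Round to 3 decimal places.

0.430

P(θ) = c + (1 − c) · 1 / (1 + exp(−a(θ − b)))
P(Tomás) = 0.5818  [exponent 0.0990]
P(Olu) = 0.1515  [exponent -3.2940]
Difference = 0.5818 − 0.1515 = 0.4303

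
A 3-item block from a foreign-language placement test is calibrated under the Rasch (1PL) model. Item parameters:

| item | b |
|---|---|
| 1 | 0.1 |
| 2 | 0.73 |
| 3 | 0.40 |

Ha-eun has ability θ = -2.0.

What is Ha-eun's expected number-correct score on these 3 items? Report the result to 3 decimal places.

0.253

P(θ) = 1 / (1 + exp(−(θ − b)))
P_1 = 1/(1+e^{2.1000}) = 0.1091
P_2 = 1/(1+e^{2.7300}) = 0.0612
P_3 = 1/(1+e^{2.4000}) = 0.0832
E[score] = 0.1091 + 0.0612 + 0.0832 = 0.2535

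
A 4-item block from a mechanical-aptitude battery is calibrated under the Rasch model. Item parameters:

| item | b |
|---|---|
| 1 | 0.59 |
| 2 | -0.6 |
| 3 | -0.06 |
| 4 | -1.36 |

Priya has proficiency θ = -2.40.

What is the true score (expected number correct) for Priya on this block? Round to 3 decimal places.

P(θ) = 1 / (1 + exp(−(θ − b)))
P_1 = 1/(1+e^{2.9900}) = 0.0479
P_2 = 1/(1+e^{1.8000}) = 0.1419
P_3 = 1/(1+e^{2.3400}) = 0.0879
P_4 = 1/(1+e^{1.0400}) = 0.2611
E[score] = 0.0479 + 0.1419 + 0.0879 + 0.2611 = 0.5387

0.539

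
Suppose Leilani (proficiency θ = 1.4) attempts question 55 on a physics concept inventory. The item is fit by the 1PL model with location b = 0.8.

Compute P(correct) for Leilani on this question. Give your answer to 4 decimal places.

P(θ) = 1 / (1 + exp(−(θ − b)))
Exponent: (1.4 − 0.8) = 0.6000
1/(1 + e^{-0.6000}) = 0.6457
P = 0.6457

0.6457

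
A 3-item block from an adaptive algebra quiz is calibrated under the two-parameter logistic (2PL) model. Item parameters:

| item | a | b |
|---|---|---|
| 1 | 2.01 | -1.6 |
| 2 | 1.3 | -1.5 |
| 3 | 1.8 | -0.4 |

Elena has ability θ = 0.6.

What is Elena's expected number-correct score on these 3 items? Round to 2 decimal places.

2.79

P(θ) = 1 / (1 + exp(−a(θ − b)))
P_1 = 1/(1+e^{-4.4220}) = 0.9881
P_2 = 1/(1+e^{-2.7300}) = 0.9388
P_3 = 1/(1+e^{-1.8000}) = 0.8581
E[score] = 0.9881 + 0.9388 + 0.8581 = 2.7851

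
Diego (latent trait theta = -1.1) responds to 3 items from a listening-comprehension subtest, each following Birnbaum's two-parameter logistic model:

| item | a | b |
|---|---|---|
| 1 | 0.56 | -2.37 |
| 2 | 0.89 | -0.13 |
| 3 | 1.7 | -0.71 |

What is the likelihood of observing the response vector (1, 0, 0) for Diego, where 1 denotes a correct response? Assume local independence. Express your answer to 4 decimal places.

0.3113

P(theta) = 1 / (1 + exp(−a(theta − b)))
P_1 = 1/(1+e^{-0.7112}) = 0.6707
P_2 = 1/(1+e^{0.8633}) = 0.2967
P_3 = 1/(1+e^{0.6630}) = 0.3401
L = P_1 × (1−P_2) × (1−P_3) = 0.6707 × 0.7033 × 0.6599 = 0.31130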